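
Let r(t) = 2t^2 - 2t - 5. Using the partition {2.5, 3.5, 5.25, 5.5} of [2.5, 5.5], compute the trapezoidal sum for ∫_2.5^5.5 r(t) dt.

Subinterval widths: 1, 1.75, 0.25.
r(2.5) = 2.5, r(3.5) = 12.5, r(5.25) = 39.625, r(5.5) = 44.5.
On each subinterval the trapezoid contributes (Δt_i/2)·[r(t_{i-1}) + r(t_i)].
Sum = 63.625.

63.625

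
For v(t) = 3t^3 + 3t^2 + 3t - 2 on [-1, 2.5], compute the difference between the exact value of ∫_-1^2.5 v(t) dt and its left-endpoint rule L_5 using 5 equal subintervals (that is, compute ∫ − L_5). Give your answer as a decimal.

Exact integral: ∫_-1^2.5 v(t) dt = 46.046875.
L_5 = 22.19.
Error = 46.046875 − 22.19 = 23.856875.

23.856875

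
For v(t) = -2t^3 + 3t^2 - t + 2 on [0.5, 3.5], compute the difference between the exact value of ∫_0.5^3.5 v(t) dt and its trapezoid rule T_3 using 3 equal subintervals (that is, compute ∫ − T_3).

Exact integral: ∫_0.5^3.5 v(t) dt = -32.25.
T_3 = -36.75.
Error = -32.25 − (-36.75) = 4.5.

4.5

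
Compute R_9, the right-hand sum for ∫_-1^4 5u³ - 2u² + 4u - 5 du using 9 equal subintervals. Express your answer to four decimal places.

Δu = (4 − (-1))/9 = 5/9.
Right endpoints: -4/9, 1/9, 2/3, 11/9, 16/9, 7/3, 26/9, 31/9, 4.
f(-4/9) = -5549/729, f(1/9) = -3334/729, f(2/3) = -47/27, f(11/9) = 4396/729, f(16/9) = 17411/729, f(7/3) = 1538/27, f(26/9) = 80491/729, f(31/9) = 138056/729, f(4) = 299.
Sum = Δu · [f(-4/9) + f(1/9) + f(2/3) + ...].
Sum ≈ 373.1893.

373.1893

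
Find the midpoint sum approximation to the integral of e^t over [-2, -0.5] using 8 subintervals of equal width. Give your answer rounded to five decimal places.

0.47051

Δt = (-0.5 − (-2))/8 = 0.1875.
Midpoints: -1.90625, -1.71875, -1.53125, -1.34375, -1.15625, -0.96875, -0.78125, -0.59375.
f(-1.90625) ≈ 0.14864, f(-1.71875) ≈ 0.17929, f(-1.53125) ≈ 0.21627, f(-1.34375) ≈ 0.26087, f(-1.15625) ≈ 0.31466, f(-0.96875) ≈ 0.37956, f(-0.78125) ≈ 0.45783, f(-0.59375) ≈ 0.55225.
Sum = Δt · [f(-1.90625) + f(-1.71875) + f(-1.53125) + ...].
Sum ≈ 0.47051.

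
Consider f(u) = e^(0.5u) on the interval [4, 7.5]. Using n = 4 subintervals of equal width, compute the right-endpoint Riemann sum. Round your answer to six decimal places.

86.751502

Δu = (7.5 − 4)/4 = 0.875.
Right endpoints: 4.875, 5.75, 6.625, 7.5.
f(4.875) ≈ 11.444394, f(5.75) ≈ 17.725424, f(6.625) ≈ 27.453674, f(7.5) ≈ 42.521082.
Sum = Δu · [f(4.875) + f(5.75) + f(6.625) + f(7.5)].
Sum ≈ 86.751502.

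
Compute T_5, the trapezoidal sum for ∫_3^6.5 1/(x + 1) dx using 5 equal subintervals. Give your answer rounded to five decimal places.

Δx = (6.5 − 3)/5 = 0.7.
f(3) = 0.25, f(3.7) = 10/47, f(4.4) = 5/27, f(5.1) = 10/61, f(5.8) = 5/34, f(6.5) = 2/15.
T_5 = (Δx/2)·[f(x_0) + 2f(x_1) + ... + 2f(x_{4}) + f(x_5)].
Sum ≈ 0.63043.

0.63043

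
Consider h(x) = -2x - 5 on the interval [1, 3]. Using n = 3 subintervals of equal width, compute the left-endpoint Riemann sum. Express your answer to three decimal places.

Δx = (3 − 1)/3 = 2/3.
Left endpoints: 1, 5/3, 7/3.
h(1) = -7, h(5/3) = -25/3, h(7/3) = -29/3.
Sum = Δx · [h(1) + h(5/3) + h(7/3)].
Sum ≈ -16.667.

-16.667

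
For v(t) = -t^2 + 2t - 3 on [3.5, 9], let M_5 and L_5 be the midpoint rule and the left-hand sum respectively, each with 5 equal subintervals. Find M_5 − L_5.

-30.09875

M_5 = -175.90375.
L_5 = -145.805.
M_5 − L_5 = -30.09875.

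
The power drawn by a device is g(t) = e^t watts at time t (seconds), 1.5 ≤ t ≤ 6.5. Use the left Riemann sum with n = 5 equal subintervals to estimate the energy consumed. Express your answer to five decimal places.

384.48870

Δt = (6.5 − 1.5)/5 = 1.
Left endpoints: 1.5, 2.5, 3.5, 4.5, 5.5.
g(1.5) ≈ 4.48169, g(2.5) ≈ 12.18249, g(3.5) ≈ 33.11545, g(4.5) ≈ 90.01713, g(5.5) ≈ 244.69193.
Sum = Δt · [g(1.5) + g(2.5) + g(3.5) + g(4.5) + g(5.5)].
Sum ≈ 384.48870.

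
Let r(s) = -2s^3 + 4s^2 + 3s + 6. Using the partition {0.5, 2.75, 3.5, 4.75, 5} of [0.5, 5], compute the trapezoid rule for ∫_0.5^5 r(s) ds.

-100.6171875

Subinterval widths: 2.25, 0.75, 1.25, 0.25.
r(0.5) = 8.25, r(2.75) = 2.90625, r(3.5) = -20.25, r(4.75) = -103.84375, r(5) = -129.
On each subinterval the trapezoid contributes (Δs_i/2)·[r(s_{i-1}) + r(s_i)].
Sum = -100.6171875.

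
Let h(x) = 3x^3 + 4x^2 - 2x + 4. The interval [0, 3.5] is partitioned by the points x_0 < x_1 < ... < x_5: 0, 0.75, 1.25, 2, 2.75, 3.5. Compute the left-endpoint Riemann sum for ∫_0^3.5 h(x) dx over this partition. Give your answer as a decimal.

114.5703125

Subinterval widths: 0.75, 0.5, 0.75, 0.75, 0.75.
Left endpoints: 0, 0.75, 1.25, 2, 2.75.
h(0) = 4, h(0.75) = 6.015625, h(1.25) = 13.609375, h(2) = 40, h(2.75) = 91.140625.
Sum = Σ Δx_i · h(x_i).
Sum = 114.5703125.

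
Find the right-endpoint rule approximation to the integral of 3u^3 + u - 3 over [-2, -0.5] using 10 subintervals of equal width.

-16.50703125

Δu = (-0.5 − (-2))/10 = 0.15.
Right endpoints: -1.85, -1.7, -1.55, -1.4, -1.25, -1.1, -0.95, -0.8, -0.65, -0.5.
f(-1.85) = -23.844875, f(-1.7) = -19.439, f(-1.55) = -15.721625, f(-1.4) = -12.632, f(-1.25) = -10.109375, f(-1.1) = -8.093, f(-0.95) = -6.522125, f(-0.8) = -5.336, f(-0.65) = -4.473875, f(-0.5) = -3.875.
Sum = Δu · [f(-1.85) + f(-1.7) + f(-1.55) + ...].
Sum = -16.50703125.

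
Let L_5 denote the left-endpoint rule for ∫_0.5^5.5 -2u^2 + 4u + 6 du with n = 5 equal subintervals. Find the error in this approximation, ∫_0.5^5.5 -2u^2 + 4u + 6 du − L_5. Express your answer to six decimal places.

-18.333333

Exact integral: ∫_0.5^5.5 f(u) du ≈ -20.83333333.
L_5 = -2.5.
Error ≈ -20.83333333 − (-2.5) ≈ -18.333333.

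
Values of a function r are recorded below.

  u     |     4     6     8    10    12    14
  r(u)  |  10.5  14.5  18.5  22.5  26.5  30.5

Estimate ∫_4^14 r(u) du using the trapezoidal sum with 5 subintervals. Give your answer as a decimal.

Δu = 2.
T_5 = (2/2)·[10.5 + 2·14.5 + 2·18.5 + 2·22.5 + 2·26.5 + 30.5] = 205.

205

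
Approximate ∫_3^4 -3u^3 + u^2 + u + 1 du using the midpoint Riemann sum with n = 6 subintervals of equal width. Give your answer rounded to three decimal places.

-114.346

Δu = (4 − 3)/6 = 1/6.
Midpoints: 37/12, 3.25, 41/12, 43/12, 3.75, 47/12.
f(37/12) = -14275/192, f(3.25) = -88.171875, f(41/12) = -59653/576, f(43/12) = -120.609375, f(3.75) = -139.390625, f(47/12) = -92155/576.
Sum = Δu · [f(37/12) + f(3.25) + f(41/12) + ...].
Sum ≈ -114.346.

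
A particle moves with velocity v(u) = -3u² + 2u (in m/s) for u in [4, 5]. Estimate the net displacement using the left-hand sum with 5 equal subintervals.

-49.52

Δu = (5 − 4)/5 = 0.2.
Left endpoints: 4, 4.2, 4.4, 4.6, 4.8.
v(4) = -40, v(4.2) = -44.52, v(4.4) = -49.28, v(4.6) = -54.28, v(4.8) = -59.52.
Sum = Δu · [v(4) + v(4.2) + v(4.4) + v(4.6) + v(4.8)].
Sum = -49.52.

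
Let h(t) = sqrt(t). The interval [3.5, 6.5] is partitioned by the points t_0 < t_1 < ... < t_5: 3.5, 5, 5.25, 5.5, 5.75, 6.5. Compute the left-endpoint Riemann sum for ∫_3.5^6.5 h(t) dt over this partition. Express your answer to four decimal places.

6.3228

Subinterval widths: 1.5, 0.25, 0.25, 0.25, 0.75.
Left endpoints: 3.5, 5, 5.25, 5.5, 5.75.
h(3.5) ≈ 1.8708, h(5) ≈ 2.2361, h(5.25) ≈ 2.2913, h(5.5) ≈ 2.3452, h(5.75) ≈ 2.3979.
Sum = Σ Δt_i · h(t_i).
Sum ≈ 6.3228.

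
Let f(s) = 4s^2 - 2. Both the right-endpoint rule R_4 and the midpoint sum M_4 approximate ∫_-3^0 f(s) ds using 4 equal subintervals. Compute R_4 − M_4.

R_4 = 17.625.
M_4 = 29.4375.
R_4 − M_4 = -11.8125.

-11.8125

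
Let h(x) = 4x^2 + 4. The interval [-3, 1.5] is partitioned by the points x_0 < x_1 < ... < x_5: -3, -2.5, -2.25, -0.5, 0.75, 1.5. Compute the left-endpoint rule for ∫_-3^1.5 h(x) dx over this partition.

Subinterval widths: 0.5, 0.25, 1.75, 1.25, 0.75.
Left endpoints: -3, -2.5, -2.25, -0.5, 0.75.
h(-3) = 40, h(-2.5) = 29, h(-2.25) = 24.25, h(-0.5) = 5, h(0.75) = 6.25.
Sum = Σ Δx_i · h(x_i).
Sum = 80.625.

80.625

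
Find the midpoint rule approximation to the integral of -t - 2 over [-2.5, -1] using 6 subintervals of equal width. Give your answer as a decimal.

Δt = (-1 − (-2.5))/6 = 0.25.
Midpoints: -2.375, -2.125, -1.875, -1.625, -1.375, -1.125.
f(-2.375) = 0.375, f(-2.125) = 0.125, f(-1.875) = -0.125, f(-1.625) = -0.375, f(-1.375) = -0.625, f(-1.125) = -0.875.
Sum = Δt · [f(-2.375) + f(-2.125) + f(-1.875) + ...].
Sum = -0.375.

-0.375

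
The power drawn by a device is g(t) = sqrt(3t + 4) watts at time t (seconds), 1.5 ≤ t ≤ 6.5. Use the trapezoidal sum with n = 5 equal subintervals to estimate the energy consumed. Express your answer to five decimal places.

Δt = (6.5 − 1.5)/5 = 1.
g(1.5) ≈ 2.91548, g(2.5) ≈ 3.39116, g(3.5) ≈ 3.80789, g(4.5) ≈ 4.18330, g(5.5) ≈ 4.52769, g(6.5) ≈ 4.84768.
T_5 = (Δt/2)·[g(t_0) + 2g(t_1) + ... + 2g(t_{4}) + g(t_5)].
Sum ≈ 19.79162.

19.79162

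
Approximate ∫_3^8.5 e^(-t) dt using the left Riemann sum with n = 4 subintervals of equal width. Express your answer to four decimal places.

Δt = (8.5 − 3)/4 = 1.375.
Left endpoints: 3, 4.375, 5.75, 7.125.
f(3) ≈ 0.0498, f(4.375) ≈ 0.0126, f(5.75) ≈ 0.0032, f(7.125) ≈ 0.0008.
Sum = Δt · [f(3) + f(4.375) + f(5.75) + f(7.125)].
Sum ≈ 0.0912.

0.0912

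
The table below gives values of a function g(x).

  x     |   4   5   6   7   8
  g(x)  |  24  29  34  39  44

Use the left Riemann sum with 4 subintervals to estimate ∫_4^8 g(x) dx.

126

Δx = 1.
Sum = 1·[24 + 29 + 34 + 39] = 126.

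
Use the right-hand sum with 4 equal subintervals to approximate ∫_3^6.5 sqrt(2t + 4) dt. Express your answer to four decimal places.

13.2390

Δt = (6.5 − 3)/4 = 0.875.
Right endpoints: 3.875, 4.75, 5.625, 6.5.
f(3.875) ≈ 3.4278, f(4.75) ≈ 3.6742, f(5.625) ≈ 3.9051, f(6.5) ≈ 4.1231.
Sum = Δt · [f(3.875) + f(4.75) + f(5.625) + f(6.5)].
Sum ≈ 13.2390.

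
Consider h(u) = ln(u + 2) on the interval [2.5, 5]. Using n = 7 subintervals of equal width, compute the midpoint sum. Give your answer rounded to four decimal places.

Δu = (5 − 2.5)/7 = 5/14.
Midpoints: 75/28, 85/28, 95/28, 3.75, 115/28, 125/28, 135/28.
h(75/28) ≈ 1.5430, h(85/28) ≈ 1.6166, h(95/28) ≈ 1.6851, h(3.75) ≈ 1.7492, h(115/28) ≈ 1.8095, h(125/28) ≈ 1.8663, h(135/28) ≈ 1.9201.
Sum = Δu · [h(75/28) + h(85/28) + h(95/28) + ...].
Sum ≈ 4.3534.

4.3534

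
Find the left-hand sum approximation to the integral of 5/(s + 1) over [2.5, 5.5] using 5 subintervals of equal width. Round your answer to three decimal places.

3.302

Δs = (5.5 − 2.5)/5 = 0.6.
Left endpoints: 2.5, 3.1, 3.7, 4.3, 4.9.
f(2.5) = 10/7, f(3.1) = 50/41, f(3.7) = 50/47, f(4.3) = 50/53, f(4.9) = 50/59.
Sum = Δs · [f(2.5) + f(3.1) + f(3.7) + f(4.3) + f(4.9)].
Sum ≈ 3.302.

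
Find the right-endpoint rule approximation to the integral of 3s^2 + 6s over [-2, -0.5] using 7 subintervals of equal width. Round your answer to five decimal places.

Δs = (-0.5 − (-2))/7 = 3/14.
Right endpoints: -25/14, -11/7, -19/14, -8/7, -13/14, -5/7, -0.5.
f(-25/14) = -225/196, f(-11/7) = -99/49, f(-19/14) = -513/196, f(-8/7) = -144/49, f(-13/14) = -585/196, f(-5/7) = -135/49, f(-0.5) = -2.25.
Sum = Δs · [f(-25/14) + f(-11/7) + f(-19/14) + ...].
Sum ≈ -3.58163.

-3.58163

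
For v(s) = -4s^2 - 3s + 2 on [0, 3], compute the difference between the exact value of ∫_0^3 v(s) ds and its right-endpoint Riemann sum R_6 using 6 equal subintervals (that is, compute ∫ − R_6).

Exact integral: ∫_0^3 v(s) ds = -43.5.
R_6 = -55.25.
Error = -43.5 − (-55.25) = 11.75.

11.75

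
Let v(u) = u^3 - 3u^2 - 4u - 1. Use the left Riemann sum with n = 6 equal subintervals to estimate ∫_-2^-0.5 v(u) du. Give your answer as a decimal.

-7.60546875

Δu = (-0.5 − (-2))/6 = 0.25.
Left endpoints: -2, -1.75, -1.5, -1.25, -1, -0.75.
v(-2) = -13, v(-1.75) = -8.546875, v(-1.5) = -5.125, v(-1.25) = -2.640625, v(-1) = -1, v(-0.75) = -0.109375.
Sum = Δu · [v(-2) + v(-1.75) + v(-1.5) + ...].
Sum = -7.60546875.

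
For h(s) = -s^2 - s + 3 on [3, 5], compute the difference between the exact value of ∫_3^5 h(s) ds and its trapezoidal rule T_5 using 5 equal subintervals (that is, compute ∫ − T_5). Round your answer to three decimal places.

Exact integral: ∫_3^5 h(s) ds ≈ -34.66667.
T_5 = -34.72.
Error ≈ -34.66667 − (-34.72) ≈ 0.053.

0.053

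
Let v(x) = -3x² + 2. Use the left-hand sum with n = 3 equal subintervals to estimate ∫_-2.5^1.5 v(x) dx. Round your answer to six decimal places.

Δx = (1.5 − (-2.5))/3 = 4/3.
Left endpoints: -2.5, -7/6, 1/6.
v(-2.5) = -16.75, v(-7/6) = -25/12, v(1/6) = 23/12.
Sum = Δx · [v(-2.5) + v(-7/6) + v(1/6)].
Sum ≈ -22.555556.

-22.555556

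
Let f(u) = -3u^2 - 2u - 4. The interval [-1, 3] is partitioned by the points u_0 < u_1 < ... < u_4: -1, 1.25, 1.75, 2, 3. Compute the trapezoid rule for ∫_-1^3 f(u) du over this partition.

Subinterval widths: 2.25, 0.5, 0.25, 1.
f(-1) = -5, f(1.25) = -11.1875, f(1.75) = -16.6875, f(2) = -20, f(3) = -37.
On each subinterval the trapezoid contributes (Δu_i/2)·[f(u_{i-1}) + f(u_i)].
Sum = -58.265625.

-58.265625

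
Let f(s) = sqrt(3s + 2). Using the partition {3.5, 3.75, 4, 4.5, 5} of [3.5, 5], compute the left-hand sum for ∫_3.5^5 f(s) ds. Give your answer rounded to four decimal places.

5.6332

Subinterval widths: 0.25, 0.25, 0.5, 0.5.
Left endpoints: 3.5, 3.75, 4, 4.5.
f(3.5) ≈ 3.5355, f(3.75) ≈ 3.6401, f(4) ≈ 3.7417, f(4.5) ≈ 3.9370.
Sum = Σ Δs_i · f(s_i).
Sum ≈ 5.6332.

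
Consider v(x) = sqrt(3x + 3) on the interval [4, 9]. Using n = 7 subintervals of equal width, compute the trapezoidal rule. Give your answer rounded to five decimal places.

Δx = (9 − 4)/7 = 5/7.
v(4) ≈ 3.87298, v(33/7) ≈ 4.14039, v(38/7) ≈ 4.39155, v(43/7) ≈ 4.62910, v(48/7) ≈ 4.85504, v(53/7) ≈ 5.07093, v(58/7) ≈ 5.27799, v(9) ≈ 5.47723.
T_7 = (Δx/2)·[v(x_0) + 2v(x_1) + ... + 2v(x_{6}) + v(x_7)].
Sum ≈ 23.60007.

23.60007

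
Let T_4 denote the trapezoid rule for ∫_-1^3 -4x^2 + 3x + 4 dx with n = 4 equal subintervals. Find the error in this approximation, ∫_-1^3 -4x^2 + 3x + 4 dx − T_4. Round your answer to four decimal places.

Exact integral: ∫_-1^3 f(x) dx ≈ -9.333333.
T_4 = -12.
Error ≈ -9.333333 − (-12) ≈ 2.6667.

2.6667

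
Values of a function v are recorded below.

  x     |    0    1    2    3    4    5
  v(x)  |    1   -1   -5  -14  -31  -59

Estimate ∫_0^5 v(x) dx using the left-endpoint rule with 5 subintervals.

-50

Δx = 1.
Sum = 1·[1 + (-1) + (-5) + (-14) + (-31)] = -50.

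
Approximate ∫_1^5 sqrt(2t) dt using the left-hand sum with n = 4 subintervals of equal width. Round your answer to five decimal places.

8.69213

Δt = (5 − 1)/4 = 1.
Left endpoints: 1, 2, 3, 4.
f(1) ≈ 1.41421, f(2) ≈ 2.00000, f(3) ≈ 2.44949, f(4) ≈ 2.82843.
Sum = Δt · [f(1) + f(2) + f(3) + f(4)].
Sum ≈ 8.69213.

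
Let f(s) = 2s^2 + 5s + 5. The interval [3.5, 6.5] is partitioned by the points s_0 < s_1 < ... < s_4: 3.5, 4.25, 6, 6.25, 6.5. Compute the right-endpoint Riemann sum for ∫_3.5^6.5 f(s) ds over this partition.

Subinterval widths: 0.75, 1.75, 0.25, 0.25.
Right endpoints: 4.25, 6, 6.25, 6.5.
f(4.25) = 62.375, f(6) = 107, f(6.25) = 114.375, f(6.5) = 122.
Sum = Σ Δs_i · f(s_i).
Sum = 293.125.

293.125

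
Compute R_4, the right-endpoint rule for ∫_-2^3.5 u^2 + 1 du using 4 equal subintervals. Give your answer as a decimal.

29.86328125

Δu = (3.5 − (-2))/4 = 1.375.
Right endpoints: -0.625, 0.75, 2.125, 3.5.
f(-0.625) = 1.390625, f(0.75) = 1.5625, f(2.125) = 5.515625, f(3.5) = 13.25.
Sum = Δu · [f(-0.625) + f(0.75) + f(2.125) + f(3.5)].
Sum = 29.86328125.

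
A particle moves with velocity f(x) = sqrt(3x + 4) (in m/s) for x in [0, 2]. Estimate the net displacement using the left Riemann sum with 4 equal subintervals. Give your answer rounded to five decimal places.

Δx = (2 − 0)/4 = 0.5.
Left endpoints: 0, 0.5, 1, 1.5.
f(0) ≈ 2.00000, f(0.5) ≈ 2.34521, f(1) ≈ 2.64575, f(1.5) ≈ 2.91548.
Sum = Δx · [f(0) + f(0.5) + f(1) + f(1.5)].
Sum ≈ 4.95322.

4.95322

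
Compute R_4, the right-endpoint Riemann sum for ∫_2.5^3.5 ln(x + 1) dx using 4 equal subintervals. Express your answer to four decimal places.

Δx = (3.5 − 2.5)/4 = 0.25.
Right endpoints: 2.75, 3, 3.25, 3.5.
f(2.75) ≈ 1.3218, f(3) ≈ 1.3863, f(3.25) ≈ 1.4469, f(3.5) ≈ 1.5041.
Sum = Δx · [f(2.75) + f(3) + f(3.25) + f(3.5)].
Sum ≈ 1.4148.

1.4148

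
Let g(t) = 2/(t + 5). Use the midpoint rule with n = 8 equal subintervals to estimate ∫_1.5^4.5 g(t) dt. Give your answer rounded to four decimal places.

0.7588

Δt = (4.5 − 1.5)/8 = 0.375.
Midpoints: 1.6875, 2.0625, 2.4375, 2.8125, 3.1875, 3.5625, 3.9375, 4.3125.
g(1.6875) = 32/107, g(2.0625) = 32/113, g(2.4375) = 32/119, g(2.8125) = 0.256, g(3.1875) = 32/131, g(3.5625) = 32/137, g(3.9375) = 32/143, g(4.3125) = 32/149.
Sum = Δt · [g(1.6875) + g(2.0625) + g(2.4375) + ...].
Sum ≈ 0.7588.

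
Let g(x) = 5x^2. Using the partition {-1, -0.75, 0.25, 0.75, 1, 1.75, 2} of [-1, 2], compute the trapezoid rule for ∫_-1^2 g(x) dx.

16.328125

Subinterval widths: 0.25, 1, 0.5, 0.25, 0.75, 0.25.
g(-1) = 5, g(-0.75) = 2.8125, g(0.25) = 0.3125, g(0.75) = 2.8125, g(1) = 5, g(1.75) = 15.3125, g(2) = 20.
On each subinterval the trapezoid contributes (Δx_i/2)·[g(x_{i-1}) + g(x_i)].
Sum = 16.328125.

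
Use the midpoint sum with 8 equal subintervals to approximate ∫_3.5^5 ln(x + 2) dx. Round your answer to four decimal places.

Δx = (5 − 3.5)/8 = 0.1875.
Midpoints: 3.59375, 3.78125, 3.96875, 4.15625, 4.34375, 4.53125, 4.71875, 4.90625.
f(3.59375) ≈ 1.7216, f(3.78125) ≈ 1.7546, f(3.96875) ≈ 1.7865, f(4.15625) ≈ 1.8175, f(4.34375) ≈ 1.8475, f(4.53125) ≈ 1.8766, f(4.71875) ≈ 1.9049, f(4.90625) ≈ 1.9324.
Sum = Δx · [f(3.59375) + f(3.78125) + f(3.96875) + ...].
Sum ≈ 2.7453.

2.7453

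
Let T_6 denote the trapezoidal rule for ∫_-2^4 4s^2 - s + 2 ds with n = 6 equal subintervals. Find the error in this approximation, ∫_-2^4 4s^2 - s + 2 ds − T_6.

-4

Exact integral: ∫_-2^4 f(s) ds = 102.
T_6 = 106.
Error = 102 − 106 = -4.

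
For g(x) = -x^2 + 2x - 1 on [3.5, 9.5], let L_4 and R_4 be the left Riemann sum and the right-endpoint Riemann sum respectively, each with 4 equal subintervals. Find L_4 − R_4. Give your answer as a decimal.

99

L_4 = -152.25.
R_4 = -251.25.
L_4 − R_4 = 99.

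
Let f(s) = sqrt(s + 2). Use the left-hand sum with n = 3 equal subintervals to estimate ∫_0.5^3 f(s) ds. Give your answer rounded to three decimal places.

4.540

Δs = (3 − 0.5)/3 = 5/6.
Left endpoints: 0.5, 4/3, 13/6.
f(0.5) ≈ 1.581, f(4/3) ≈ 1.826, f(13/6) ≈ 2.041.
Sum = Δs · [f(0.5) + f(4/3) + f(13/6)].
Sum ≈ 4.540.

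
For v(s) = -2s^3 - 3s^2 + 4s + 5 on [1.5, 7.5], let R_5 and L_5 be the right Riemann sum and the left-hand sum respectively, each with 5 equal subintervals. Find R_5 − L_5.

-1170

R_5 = -2488.2.
L_5 = -1318.2.
R_5 − L_5 = -1170.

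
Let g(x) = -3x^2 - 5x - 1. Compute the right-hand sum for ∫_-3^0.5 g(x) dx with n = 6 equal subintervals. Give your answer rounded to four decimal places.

-6.7934

Δx = (0.5 − (-3))/6 = 7/12.
Right endpoints: -29/12, -11/6, -1.25, -2/3, -1/12, 0.5.
g(-29/12) = -6.4375, g(-11/6) = -23/12, g(-1.25) = 0.5625, g(-2/3) = 1, g(-1/12) = -29/48, g(0.5) = -4.25.
Sum = Δx · [g(-29/12) + g(-11/6) + g(-1.25) + ...].
Sum ≈ -6.7934.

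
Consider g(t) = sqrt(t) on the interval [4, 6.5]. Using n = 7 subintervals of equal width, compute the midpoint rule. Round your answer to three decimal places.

5.715

Δt = (6.5 − 4)/7 = 5/14.
Midpoints: 117/28, 127/28, 137/28, 5.25, 157/28, 167/28, 177/28.
g(117/28) ≈ 2.044, g(127/28) ≈ 2.130, g(137/28) ≈ 2.212, g(5.25) ≈ 2.291, g(157/28) ≈ 2.368, g(167/28) ≈ 2.442, g(177/28) ≈ 2.514.
Sum = Δt · [g(117/28) + g(127/28) + g(137/28) + ...].
Sum ≈ 5.715.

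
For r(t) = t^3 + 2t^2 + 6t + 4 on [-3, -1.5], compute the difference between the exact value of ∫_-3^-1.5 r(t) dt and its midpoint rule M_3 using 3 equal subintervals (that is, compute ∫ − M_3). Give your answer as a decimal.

Exact integral: ∫_-3^-1.5 r(t) dt = -17.484375.
M_3 = -17.3359375.
Error = -17.484375 − (-17.3359375) = -0.1484375.

-0.1484375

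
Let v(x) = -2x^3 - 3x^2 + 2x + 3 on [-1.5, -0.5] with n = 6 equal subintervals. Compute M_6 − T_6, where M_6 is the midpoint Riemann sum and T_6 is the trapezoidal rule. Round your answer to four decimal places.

-0.0208

M_6 ≈ 0.243056.
T_6 ≈ 0.263889.
M_6 − T_6 ≈ -0.0208.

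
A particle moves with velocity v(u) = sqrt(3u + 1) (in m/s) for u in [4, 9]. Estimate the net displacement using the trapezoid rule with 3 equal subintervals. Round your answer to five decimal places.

22.47833

Δu = (9 − 4)/3 = 5/3.
v(4) ≈ 3.60555, v(17/3) ≈ 4.24264, v(22/3) ≈ 4.79583, v(9) ≈ 5.29150.
T_3 = (Δu/2)·[v(u_0) + 2v(u_1) + 2v(u_2) + v(u_3)].
Sum ≈ 22.47833.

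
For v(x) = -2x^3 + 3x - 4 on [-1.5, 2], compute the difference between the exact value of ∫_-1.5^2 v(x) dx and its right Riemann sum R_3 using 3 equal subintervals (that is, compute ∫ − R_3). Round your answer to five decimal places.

Exact integral: ∫_-1.5^2 v(x) dx = -16.84375.
R_3 ≈ -25.1805556.
Error ≈ -16.84375 − (-25.1805556) ≈ 8.33681.

8.33681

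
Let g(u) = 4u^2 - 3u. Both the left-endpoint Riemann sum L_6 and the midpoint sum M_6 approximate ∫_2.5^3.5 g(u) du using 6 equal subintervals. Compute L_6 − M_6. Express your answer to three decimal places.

-1.722

L_6 ≈ 25.60185.
M_6 ≈ 27.32407.
L_6 − M_6 ≈ -1.722.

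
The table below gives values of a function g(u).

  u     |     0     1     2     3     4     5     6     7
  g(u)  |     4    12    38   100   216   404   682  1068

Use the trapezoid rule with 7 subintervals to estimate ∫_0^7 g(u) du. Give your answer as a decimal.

1988

Δu = 1.
T_7 = (1/2)·[4 + 2·12 + 2·38 + 2·100 + 2·216 + 2·404 + 2·682 + 1068] = 1988.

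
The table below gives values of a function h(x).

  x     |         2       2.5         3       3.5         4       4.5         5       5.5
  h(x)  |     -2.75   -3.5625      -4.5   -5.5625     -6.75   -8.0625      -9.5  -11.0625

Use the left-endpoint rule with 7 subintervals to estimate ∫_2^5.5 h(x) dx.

Δx = 0.5.
Sum = 0.5·[(-2.75) + (-3.5625) + (-4.5) + (-5.5625) + (-6.75) + (-8.0625) + (-9.5)] = -20.34375.

-20.34375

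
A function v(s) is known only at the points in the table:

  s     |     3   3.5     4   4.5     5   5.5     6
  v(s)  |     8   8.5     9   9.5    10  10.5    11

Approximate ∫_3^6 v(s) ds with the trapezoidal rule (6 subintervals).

Δs = 0.5.
T_6 = (0.5/2)·[8 + 2·8.5 + 2·9 + 2·9.5 + 2·10 + 2·10.5 + 11] = 28.5.

28.5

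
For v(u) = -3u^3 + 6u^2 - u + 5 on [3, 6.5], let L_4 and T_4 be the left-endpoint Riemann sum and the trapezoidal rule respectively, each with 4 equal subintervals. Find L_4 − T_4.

L_4 ≈ -559.0771484.
T_4 ≈ -798.3349609.
L_4 − T_4 = 239.2578125.

239.2578125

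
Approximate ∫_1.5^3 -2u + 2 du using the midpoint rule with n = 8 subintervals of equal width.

Δu = (3 − 1.5)/8 = 0.1875.
Midpoints: 1.59375, 1.78125, 1.96875, 2.15625, 2.34375, 2.53125, 2.71875, 2.90625.
f(1.59375) = -1.1875, f(1.78125) = -1.5625, f(1.96875) = -1.9375, f(2.15625) = -2.3125, f(2.34375) = -2.6875, f(2.53125) = -3.0625, f(2.71875) = -3.4375, f(2.90625) = -3.8125.
Sum = Δu · [f(1.59375) + f(1.78125) + f(1.96875) + ...].
Sum = -3.75.

-3.75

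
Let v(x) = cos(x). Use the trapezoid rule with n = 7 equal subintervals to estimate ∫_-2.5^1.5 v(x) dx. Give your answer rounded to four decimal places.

1.5523

Δx = (1.5 − (-2.5))/7 = 4/7.
v(-2.5) ≈ -0.8011, v(-27/14) ≈ -0.3502, v(-19/14) ≈ 0.2120, v(-11/14) ≈ 0.7069, v(-3/14) ≈ 0.9771, v(5/14) ≈ 0.9369, v(13/14) ≈ 0.5990, v(1.5) ≈ 0.0707.
T_7 = (Δx/2)·[v(x_0) + 2v(x_1) + ... + 2v(x_{6}) + v(x_7)].
Sum ≈ 1.5523.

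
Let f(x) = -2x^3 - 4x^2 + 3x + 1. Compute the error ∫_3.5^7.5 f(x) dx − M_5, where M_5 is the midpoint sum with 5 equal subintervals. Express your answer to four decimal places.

-7.8933

Exact integral: ∫_3.5^7.5 f(x) dx ≈ -1942.333333.
M_5 = -1934.44.
Error ≈ -1942.333333 − (-1934.44) ≈ -7.8933.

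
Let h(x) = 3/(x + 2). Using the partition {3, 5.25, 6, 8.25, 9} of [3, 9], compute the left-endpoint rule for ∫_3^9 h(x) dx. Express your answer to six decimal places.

Subinterval widths: 2.25, 0.75, 2.25, 0.75.
Left endpoints: 3, 5.25, 6, 8.25.
h(3) = 0.6, h(5.25) = 12/29, h(6) = 0.375, h(8.25) = 12/41.
Sum = Σ Δx_i · h(x_i).
Sum ≈ 2.723607.

2.723607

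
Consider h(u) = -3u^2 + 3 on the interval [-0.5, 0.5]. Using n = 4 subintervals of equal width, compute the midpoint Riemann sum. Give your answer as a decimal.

Δu = (0.5 − (-0.5))/4 = 0.25.
Midpoints: -0.375, -0.125, 0.125, 0.375.
h(-0.375) = 2.578125, h(-0.125) = 2.953125, h(0.125) = 2.953125, h(0.375) = 2.578125.
Sum = Δu · [h(-0.375) + h(-0.125) + h(0.125) + h(0.375)].
Sum = 2.765625.

2.765625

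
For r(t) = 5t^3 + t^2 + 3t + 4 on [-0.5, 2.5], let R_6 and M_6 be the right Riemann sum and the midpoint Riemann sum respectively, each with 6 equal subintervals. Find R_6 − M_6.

26.4375

R_6 = 100.4375.
M_6 = 74.
R_6 − M_6 = 26.4375.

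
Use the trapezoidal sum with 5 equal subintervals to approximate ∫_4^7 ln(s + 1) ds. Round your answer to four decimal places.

5.5861

Δs = (7 − 4)/5 = 0.6.
f(4) ≈ 1.6094, f(4.6) ≈ 1.7228, f(5.2) ≈ 1.8245, f(5.8) ≈ 1.9169, f(6.4) ≈ 2.0015, f(7) ≈ 2.0794.
T_5 = (Δs/2)·[f(s_0) + 2f(s_1) + ... + 2f(s_{4}) + f(s_5)].
Sum ≈ 5.5861.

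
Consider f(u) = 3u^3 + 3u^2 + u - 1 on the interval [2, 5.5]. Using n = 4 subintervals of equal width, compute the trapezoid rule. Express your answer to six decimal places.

858.709961

Δu = (5.5 − 2)/4 = 0.875.
f(2) = 37, f(2.875) = 50157/512, f(3.75) = 203.140625, f(4.625) = 186671/512, f(5.5) = 594.375.
T_4 = (Δu/2)·[f(u_0) + 2f(u_1) + 2f(u_2) + 2f(u_3) + f(u_4)].
Sum ≈ 858.709961.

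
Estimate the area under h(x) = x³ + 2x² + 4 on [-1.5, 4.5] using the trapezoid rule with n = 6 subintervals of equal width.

Δx = (4.5 − (-1.5))/6 = 1.
h(-1.5) = 5.125, h(-0.5) = 4.375, h(0.5) = 4.625, h(1.5) = 11.875, h(2.5) = 32.125, h(3.5) = 71.375, h(4.5) = 135.625.
T_6 = (Δx/2)·[h(x_0) + 2h(x_1) + ... + 2h(x_{5}) + h(x_6)].
Sum = 194.75.

194.75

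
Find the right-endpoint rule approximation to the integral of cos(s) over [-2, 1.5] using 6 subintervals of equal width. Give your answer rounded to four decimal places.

Δs = (1.5 − (-2))/6 = 7/12.
Right endpoints: -17/12, -5/6, -0.25, 1/3, 11/12, 1.5.
f(-17/12) ≈ 0.1535, f(-5/6) ≈ 0.6724, f(-0.25) ≈ 0.9689, f(1/3) ≈ 0.9450, f(11/12) ≈ 0.6085, f(1.5) ≈ 0.0707.
Sum = Δs · [f(-17/12) + f(-5/6) + f(-0.25) + ...].
Sum ≈ 1.9944.

1.9944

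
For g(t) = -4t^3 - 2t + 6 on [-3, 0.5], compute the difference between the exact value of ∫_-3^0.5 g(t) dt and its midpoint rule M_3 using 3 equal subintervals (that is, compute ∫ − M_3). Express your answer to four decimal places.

5.9549

Exact integral: ∫_-3^0.5 g(t) dt = 110.6875.
M_3 ≈ 104.732639.
Error ≈ 110.6875 − 104.732639 ≈ 5.9549.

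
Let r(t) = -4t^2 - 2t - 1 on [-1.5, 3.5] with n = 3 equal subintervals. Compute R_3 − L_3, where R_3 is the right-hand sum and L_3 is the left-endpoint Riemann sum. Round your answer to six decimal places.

R_3 ≈ -127.59259259.
L_3 ≈ -44.25925926.
R_3 − L_3 ≈ -83.333333.

-83.333333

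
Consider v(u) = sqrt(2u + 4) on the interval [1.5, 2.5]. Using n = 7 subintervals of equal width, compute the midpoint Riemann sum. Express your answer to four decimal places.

2.8266

Δu = (2.5 − 1.5)/7 = 1/7.
Midpoints: 11/7, 12/7, 13/7, 2, 15/7, 16/7, 17/7.
v(11/7) ≈ 2.6726, v(12/7) ≈ 2.7255, v(13/7) ≈ 2.7775, v(2) ≈ 2.8284, v(15/7) ≈ 2.8785, v(16/7) ≈ 2.9277, v(17/7) ≈ 2.9761.
Sum = Δu · [v(11/7) + v(12/7) + v(13/7) + ...].
Sum ≈ 2.8266.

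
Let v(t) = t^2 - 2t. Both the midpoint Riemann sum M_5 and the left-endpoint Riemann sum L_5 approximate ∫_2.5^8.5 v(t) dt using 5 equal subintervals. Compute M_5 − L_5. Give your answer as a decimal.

30.24

M_5 = 132.78.
L_5 = 102.54.
M_5 − L_5 = 30.24.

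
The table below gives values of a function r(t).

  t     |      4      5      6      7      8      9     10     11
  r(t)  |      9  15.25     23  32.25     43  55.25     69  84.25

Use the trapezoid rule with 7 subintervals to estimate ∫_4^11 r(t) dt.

284.375

Δt = 1.
T_7 = (1/2)·[9 + 2·15.25 + 2·23 + 2·32.25 + 2·43 + 2·55.25 + 2·69 + 84.25] = 284.375.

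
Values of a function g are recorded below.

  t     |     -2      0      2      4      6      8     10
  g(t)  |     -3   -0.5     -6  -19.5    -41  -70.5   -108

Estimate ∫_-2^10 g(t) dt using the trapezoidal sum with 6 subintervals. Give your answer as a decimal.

-386

Δt = 2.
T_6 = (2/2)·[(-3) + 2·(-0.5) + 2·(-6) + 2·(-19.5) + 2·(-41) + 2·(-70.5) + (-108)] = -386.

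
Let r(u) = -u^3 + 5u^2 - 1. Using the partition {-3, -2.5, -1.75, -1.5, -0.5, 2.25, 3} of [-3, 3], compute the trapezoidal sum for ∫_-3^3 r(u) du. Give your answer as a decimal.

Subinterval widths: 0.5, 0.75, 0.25, 1, 2.75, 0.75.
r(-3) = 71, r(-2.5) = 45.875, r(-1.75) = 19.671875, r(-1.5) = 13.625, r(-0.5) = 0.375, r(2.25) = 12.921875, r(3) = 17.
On each subinterval the trapezoid contributes (Δu_i/2)·[r(u_{i-1}) + r(u_i)].
Sum = 94.46484375.

94.46484375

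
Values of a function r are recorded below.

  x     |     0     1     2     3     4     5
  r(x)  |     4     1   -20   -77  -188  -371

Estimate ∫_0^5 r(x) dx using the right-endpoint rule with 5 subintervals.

-655

Δx = 1.
Sum = 1·[1 + (-20) + (-77) + (-188) + (-371)] = -655.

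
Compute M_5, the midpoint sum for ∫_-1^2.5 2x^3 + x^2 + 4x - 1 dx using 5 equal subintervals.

30.786875

Δx = (2.5 − (-1))/5 = 0.7.
Midpoints: -0.65, 0.05, 0.75, 1.45, 2.15.
f(-0.65) = -3.72675, f(0.05) = -0.79725, f(0.75) = 3.40625, f(1.45) = 12.99975, f(2.15) = 32.09925.
Sum = Δx · [f(-0.65) + f(0.05) + f(0.75) + f(1.45) + f(2.15)].
Sum = 30.786875.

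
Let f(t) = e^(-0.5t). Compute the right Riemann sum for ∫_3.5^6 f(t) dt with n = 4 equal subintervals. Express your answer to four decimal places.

0.2112

Δt = (6 − 3.5)/4 = 0.625.
Right endpoints: 4.125, 4.75, 5.375, 6.
f(4.125) ≈ 0.1271, f(4.75) ≈ 0.0930, f(5.375) ≈ 0.0681, f(6) ≈ 0.0498.
Sum = Δt · [f(4.125) + f(4.75) + f(5.375) + f(6)].
Sum ≈ 0.2112.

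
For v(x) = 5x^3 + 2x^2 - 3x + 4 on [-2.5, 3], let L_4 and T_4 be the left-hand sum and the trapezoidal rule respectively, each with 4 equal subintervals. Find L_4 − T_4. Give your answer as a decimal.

L_4 ≈ -30.2822266.
T_4 ≈ 108.6787109.
L_4 − T_4 = -138.9609375.

-138.9609375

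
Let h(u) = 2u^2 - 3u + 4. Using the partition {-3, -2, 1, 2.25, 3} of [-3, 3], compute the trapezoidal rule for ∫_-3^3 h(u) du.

70.125

Subinterval widths: 1, 3, 1.25, 0.75.
h(-3) = 31, h(-2) = 18, h(1) = 3, h(2.25) = 7.375, h(3) = 13.
On each subinterval the trapezoid contributes (Δu_i/2)·[h(u_{i-1}) + h(u_i)].
Sum = 70.125.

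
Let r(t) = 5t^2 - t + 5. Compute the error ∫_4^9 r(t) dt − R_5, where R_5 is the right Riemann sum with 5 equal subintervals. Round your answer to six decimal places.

Exact integral: ∫_4^9 r(t) dt ≈ 1100.83333333.
R_5 = 1265.
Error ≈ 1100.83333333 − 1265 ≈ -164.166667.

-164.166667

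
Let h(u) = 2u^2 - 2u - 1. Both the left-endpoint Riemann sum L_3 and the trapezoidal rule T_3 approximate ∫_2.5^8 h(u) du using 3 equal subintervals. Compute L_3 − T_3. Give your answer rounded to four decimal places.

-95.7917

L_3 ≈ 178.037037.
T_3 ≈ 273.828704.
L_3 − T_3 ≈ -95.7917.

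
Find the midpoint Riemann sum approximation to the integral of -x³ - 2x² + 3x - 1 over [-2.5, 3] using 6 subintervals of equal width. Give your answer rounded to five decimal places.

Δx = (3 − (-2.5))/6 = 11/12.
Midpoints: -49/24, -1.125, -5/24, 17/24, 1.625, 61/24.
f(-49/24) = -96095/13824, f(-1.125) = -2807/512, f(-5/24) = -23539/13824, f(17/24) = -3233/13824, f(1.625) = -2917/512, f(61/24) = -314005/13824.
Sum = Δx · [f(-49/24) + f(-1.125) + f(-5/24) + ...].
Sum ≈ -39.21694.

-39.21694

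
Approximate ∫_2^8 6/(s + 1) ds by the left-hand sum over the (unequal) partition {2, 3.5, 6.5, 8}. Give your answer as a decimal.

8.2

Subinterval widths: 1.5, 3, 1.5.
Left endpoints: 2, 3.5, 6.5.
f(2) = 2, f(3.5) = 4/3, f(6.5) = 0.8.
Sum = Σ Δs_i · f(s_i).
Sum = 8.2.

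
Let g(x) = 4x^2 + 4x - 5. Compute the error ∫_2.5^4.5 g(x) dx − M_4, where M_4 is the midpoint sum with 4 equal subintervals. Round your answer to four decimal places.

Exact integral: ∫_2.5^4.5 g(x) dx ≈ 118.666667.
M_4 = 118.5.
Error ≈ 118.666667 − 118.5 ≈ 0.1667.

0.1667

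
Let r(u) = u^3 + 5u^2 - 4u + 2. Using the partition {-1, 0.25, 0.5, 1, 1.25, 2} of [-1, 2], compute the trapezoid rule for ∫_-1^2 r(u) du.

Subinterval widths: 1.25, 0.25, 0.5, 0.25, 0.75.
r(-1) = 10, r(0.25) = 1.328125, r(0.5) = 1.375, r(1) = 4, r(1.25) = 6.765625, r(2) = 22.
On each subinterval the trapezoid contributes (Δu_i/2)·[r(u_{i-1}) + r(u_i)].
Sum = 20.89453125.

20.89453125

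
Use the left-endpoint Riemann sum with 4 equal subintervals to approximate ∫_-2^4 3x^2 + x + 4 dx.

77.25

Δx = (4 − (-2))/4 = 1.5.
Left endpoints: -2, -0.5, 1, 2.5.
f(-2) = 14, f(-0.5) = 4.25, f(1) = 8, f(2.5) = 25.25.
Sum = Δx · [f(-2) + f(-0.5) + f(1) + f(2.5)].
Sum = 77.25.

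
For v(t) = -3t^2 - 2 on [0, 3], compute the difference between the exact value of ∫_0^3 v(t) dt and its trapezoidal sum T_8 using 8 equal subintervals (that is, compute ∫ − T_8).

0.2109375

Exact integral: ∫_0^3 v(t) dt = -33.
T_8 = -33.2109375.
Error = -33 − (-33.2109375) = 0.2109375.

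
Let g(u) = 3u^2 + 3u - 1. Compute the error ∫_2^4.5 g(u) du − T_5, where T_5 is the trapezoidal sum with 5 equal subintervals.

-0.3125

Exact integral: ∫_2^4.5 g(u) du = 105.
T_5 = 105.3125.
Error = 105 − 105.3125 = -0.3125.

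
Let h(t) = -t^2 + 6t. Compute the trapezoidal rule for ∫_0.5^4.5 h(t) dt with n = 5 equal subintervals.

Δt = (4.5 − 0.5)/5 = 0.8.
h(0.5) = 2.75, h(1.3) = 6.11, h(2.1) = 8.19, h(2.9) = 8.99, h(3.7) = 8.51, h(4.5) = 6.75.
T_5 = (Δt/2)·[h(t_0) + 2h(t_1) + ... + 2h(t_{4}) + h(t_5)].
Sum = 29.24.

29.24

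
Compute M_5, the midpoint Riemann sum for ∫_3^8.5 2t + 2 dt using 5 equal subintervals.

Δt = (8.5 − 3)/5 = 1.1.
Midpoints: 3.55, 4.65, 5.75, 6.85, 7.95.
f(3.55) = 9.1, f(4.65) = 11.3, f(5.75) = 13.5, f(6.85) = 15.7, f(7.95) = 17.9.
Sum = Δt · [f(3.55) + f(4.65) + f(5.75) + f(6.85) + f(7.95)].
Sum = 74.25.

74.25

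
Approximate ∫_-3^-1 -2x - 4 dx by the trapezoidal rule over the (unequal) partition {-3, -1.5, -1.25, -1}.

0

Subinterval widths: 1.5, 0.25, 0.25.
f(-3) = 2, f(-1.5) = -1, f(-1.25) = -1.5, f(-1) = -2.
On each subinterval the trapezoid contributes (Δx_i/2)·[f(x_{i-1}) + f(x_i)].
Sum = 0.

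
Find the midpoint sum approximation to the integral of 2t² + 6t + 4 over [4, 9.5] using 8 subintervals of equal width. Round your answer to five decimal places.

773.23340

Δt = (9.5 − 4)/8 = 0.6875.
Midpoints: 4.34375, 5.03125, 5.71875, 6.40625, 7.09375, 7.78125, 8.46875, 9.15625.
f(4.34375) = 34713/512, f(5.03125) = 43425/512, f(5.71875) = 53105/512, f(6.40625) = 63753/512, f(7.09375) = 75369/512, f(7.78125) = 87953/512, f(8.46875) = 101505/512, f(9.15625) = 116025/512.
Sum = Δt · [f(4.34375) + f(5.03125) + f(5.71875) + ...].
Sum ≈ 773.23340.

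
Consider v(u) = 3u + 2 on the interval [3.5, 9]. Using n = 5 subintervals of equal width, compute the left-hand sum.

Δu = (9 − 3.5)/5 = 1.1.
Left endpoints: 3.5, 4.6, 5.7, 6.8, 7.9.
v(3.5) = 12.5, v(4.6) = 15.8, v(5.7) = 19.1, v(6.8) = 22.4, v(7.9) = 25.7.
Sum = Δu · [v(3.5) + v(4.6) + v(5.7) + v(6.8) + v(7.9)].
Sum = 105.05.

105.05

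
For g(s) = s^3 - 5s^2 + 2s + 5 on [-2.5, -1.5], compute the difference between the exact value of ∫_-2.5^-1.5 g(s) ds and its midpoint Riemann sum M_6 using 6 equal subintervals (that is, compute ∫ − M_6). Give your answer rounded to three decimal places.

Exact integral: ∫_-2.5^-1.5 g(s) ds ≈ -27.91667.
M_6 ≈ -27.89120.
Error ≈ -27.91667 − (-27.89120) ≈ -0.025.

-0.025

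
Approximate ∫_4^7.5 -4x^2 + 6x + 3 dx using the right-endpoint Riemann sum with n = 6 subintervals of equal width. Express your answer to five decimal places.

-387.54398

Δx = (7.5 − 4)/6 = 7/12.
Right endpoints: 55/12, 31/6, 5.75, 19/3, 83/12, 7.5.
f(55/12) = -1927/36, f(31/6) = -655/9, f(5.75) = -94.75, f(19/3) = -1075/9, f(83/12) = -5287/36, f(7.5) = -177.
Sum = Δx · [f(55/12) + f(31/6) + f(5.75) + ...].
Sum ≈ -387.54398.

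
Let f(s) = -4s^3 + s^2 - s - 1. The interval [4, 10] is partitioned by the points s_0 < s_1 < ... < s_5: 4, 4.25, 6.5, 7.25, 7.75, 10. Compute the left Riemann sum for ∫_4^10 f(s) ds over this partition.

-6335.03125

Subinterval widths: 0.25, 2.25, 0.75, 0.5, 2.25.
Left endpoints: 4, 4.25, 6.5, 7.25, 7.75.
f(4) = -245, f(4.25) = -294.25, f(6.5) = -1063.75, f(7.25) = -1480, f(7.75) = -1810.625.
Sum = Σ Δs_i · f(s_i).
Sum = -6335.03125.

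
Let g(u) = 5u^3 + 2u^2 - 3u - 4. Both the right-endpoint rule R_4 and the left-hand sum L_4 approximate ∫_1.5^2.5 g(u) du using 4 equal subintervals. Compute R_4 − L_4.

16.5625

R_4 = 49.28125.
L_4 = 32.71875.
R_4 − L_4 = 16.5625.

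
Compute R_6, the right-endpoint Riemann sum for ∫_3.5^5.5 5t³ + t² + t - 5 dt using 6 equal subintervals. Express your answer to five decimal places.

Δt = (5.5 − 3.5)/6 = 1/3.
Right endpoints: 23/6, 25/6, 4.5, 29/6, 31/6, 5.5.
f(23/6) = 63757/216, f(25/6) = 81695/216, f(4.5) = 475.375, f(29/6) = 126955/216, f(31/6) = 154757/216, f(5.5) = 862.625.
Sum = Δt · [f(23/6) + f(25/6) + f(4.5) + ...].
Sum ≈ 1105.20370.

1105.20370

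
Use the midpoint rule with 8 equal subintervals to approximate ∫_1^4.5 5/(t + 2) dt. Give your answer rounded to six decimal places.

3.862478

Δt = (4.5 − 1)/8 = 0.4375.
Midpoints: 1.21875, 1.65625, 2.09375, 2.53125, 2.96875, 3.40625, 3.84375, 4.28125.
f(1.21875) = 160/103, f(1.65625) = 160/117, f(2.09375) = 160/131, f(2.53125) = 32/29, f(2.96875) = 160/159, f(3.40625) = 160/173, f(3.84375) = 160/187, f(4.28125) = 160/201.
Sum = Δt · [f(1.21875) + f(1.65625) + f(2.09375) + ...].
Sum ≈ 3.862478.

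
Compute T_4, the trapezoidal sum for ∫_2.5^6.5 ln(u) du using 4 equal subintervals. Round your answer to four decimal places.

5.8556

Δu = (6.5 − 2.5)/4 = 1.
f(2.5) ≈ 0.9163, f(3.5) ≈ 1.2528, f(4.5) ≈ 1.5041, f(5.5) ≈ 1.7047, f(6.5) ≈ 1.8718.
T_4 = (Δu/2)·[f(u_0) + 2f(u_1) + 2f(u_2) + 2f(u_3) + f(u_4)].
Sum ≈ 5.8556.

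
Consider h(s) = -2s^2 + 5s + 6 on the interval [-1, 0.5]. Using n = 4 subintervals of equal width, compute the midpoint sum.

6.41015625

Δs = (0.5 − (-1))/4 = 0.375.
Midpoints: -0.8125, -0.4375, -0.0625, 0.3125.
h(-0.8125) = 0.6171875, h(-0.4375) = 3.4296875, h(-0.0625) = 5.6796875, h(0.3125) = 7.3671875.
Sum = Δs · [h(-0.8125) + h(-0.4375) + h(-0.0625) + h(0.3125)].
Sum = 6.41015625.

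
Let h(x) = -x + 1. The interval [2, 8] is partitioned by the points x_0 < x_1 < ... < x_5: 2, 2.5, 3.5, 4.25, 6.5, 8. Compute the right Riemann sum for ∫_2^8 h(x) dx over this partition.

Subinterval widths: 0.5, 1, 0.75, 2.25, 1.5.
Right endpoints: 2.5, 3.5, 4.25, 6.5, 8.
h(2.5) = -1.5, h(3.5) = -2.5, h(4.25) = -3.25, h(6.5) = -5.5, h(8) = -7.
Sum = Σ Δx_i · h(x_i).
Sum = -28.5625.

-28.5625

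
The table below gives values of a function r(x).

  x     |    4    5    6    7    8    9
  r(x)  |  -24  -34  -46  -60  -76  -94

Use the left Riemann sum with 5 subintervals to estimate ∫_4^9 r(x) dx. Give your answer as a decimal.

Δx = 1.
Sum = 1·[(-24) + (-34) + (-46) + (-60) + (-76)] = -240.

-240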